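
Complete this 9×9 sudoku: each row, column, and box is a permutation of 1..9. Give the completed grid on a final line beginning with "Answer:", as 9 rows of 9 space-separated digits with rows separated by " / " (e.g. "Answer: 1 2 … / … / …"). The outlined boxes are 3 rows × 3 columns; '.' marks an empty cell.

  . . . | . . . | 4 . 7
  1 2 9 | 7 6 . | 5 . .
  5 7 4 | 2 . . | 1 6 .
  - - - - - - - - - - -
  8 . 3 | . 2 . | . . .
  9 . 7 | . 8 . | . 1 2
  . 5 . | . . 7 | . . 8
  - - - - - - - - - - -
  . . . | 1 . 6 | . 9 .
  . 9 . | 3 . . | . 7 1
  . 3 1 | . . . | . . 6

Step 1. [r3c6∈{3,8,9}] row 3 places 8 nowhere but r3c6 ⇒ r3c6=8.
Step 2. [r6c5∈{1,3,4,9}] across row 6, 1 lands solely at r6c5. So r6c5=1.
Step 3. [r5c6∈{3,4,5}] r5c6 is the only open cell in box 5 admitting 3, so r5c6=3.
Step 4. [r5c4∈{4,5,6}] r5c4 is the only open cell in row 5 admitting 5 ⇒ r5c4=5.
Step 5. [r1c4∈{9}] nothing but 9 survives at r1c4. So r1c4=9.
Step 6. [r2c9∈{3}] r2c9's peers cover all but 3. So r2c9=3.
Step 7. [r6c7∈{3,6,9}] r6c7 is the only open cell in row 6 admitting 9 ⇒ r6c7=9.
Step 8. [r5c2∈{4,6}] in row 5, 4 fits only at r5c2 ⇒ r5c2=4.
Step 9. [r9c5∈{4,5,7,9}] 9 has one home in col 5: r9c5, so r9c5=9.
Step 10. [r7c2∈{8}] nothing but 8 survives at r7c2. So r7c2=8.
Step 11. [r2c6∈{4}] nothing but 4 survives at r2c6. So r2c6=4.
Step 12. [r9c4∈{4,8}] across col 4, 8 lands solely at r9c4 ⇒ r9c4=8.
Step 13. [r9c7∈{2}] r9c7 has the single candidate 2. So r9c7=2.
Step 14. [r9c6∈{5}] nothing but 5 survives at r9c6. So r9c6=5.
Step 15. [r9c8∈{4}] r9c8 is down to just 4 ⇒ r9c8=4.
Step 16. [r8c3∈{2,5,6}] row 8 places 5 nowhere but r8c3. So r8c3=5.
Step 17. [r8c1∈{2,4,6}] r8c1 is the only open cell in row 8 admitting 6 ⇒ r8c1=6.
Step 18. [r7c1∈{2,4,7}] r7c1 is the only open cell in col 1 admitting 4. So r7c1=4.
Step 19. [r1c3∈{6,8}] in col 3, 8 fits only at r1c3. So r1c3=8.
Step 20. [r6c3∈{2,6}] in col 3, 6 fits only at r6c3, so r6c3=6.
Step 21. [r4c4∈{4,6}] in col 4, 6 fits only at r4c4, so r4c4=6.
Step 22. [r4c8∈{5}] r4c8 has the single candidate 5 ⇒ r4c8=5.
Step 23. [r1c1∈{3}] r1c1's peers cover all but 3 ⇒ r1c1=3.
Step 24. [r3c9∈{9}] only 9 remains possible at r3c9. So r3c9=9.
Step 25. [r8c6∈{2}] r8c6's peers cover all but 2, so r8c6=2.
Step 26. [r8c7∈{8}] only 8 remains possible at r8c7 ⇒ r8c7=8.
Step 27. [r2c8∈{8}] nothing but 8 survives at r2c8. So r2c8=8.
Step 28. [r4c7∈{7}] r4c7 is down to just 7. So r4c7=7.
Step 29. [r8c5∈{4}] r8c5 is down to just 4, so r8c5=4.
Step 30. [r7c7∈{3}] r7c7's peers cover all but 3 ⇒ r7c7=3.
Step 31. [r6c1∈{2}] only 2 remains possible at r6c1 ⇒ r6c1=2.
Step 32. [r4c9∈{4}] nothing but 4 survives at r4c9 ⇒ r4c9=4.
Step 33. [r6c4∈{4}] nothing but 4 survives at r6c4 ⇒ r6c4=4.
Step 34. [r3c5∈{3}] r3c5's peers cover all but 3. So r3c5=3.
Step 35. [r1c5∈{5}] r1c5's peers cover all but 5. So r1c5=5.
Step 36. [r4c2∈{1}] r4c2 has the single candidate 1 ⇒ r4c2=1.
Step 37. [r4c6∈{9}] only 9 remains possible at r4c6 ⇒ r4c6=9.
Step 38. [r7c3∈{2}] only 2 remains possible at r7c3 ⇒ r7c3=2.
Step 39. [r7c5∈{7}] r7c5 has the single candidate 7, so r7c5=7.
Step 40. [r1c2∈{6}] r1c2 has the single candidate 6 ⇒ r1c2=6.
Step 41. [r7c9∈{5}] r7c9 has the single candidate 5 ⇒ r7c9=5.
Step 42. [r1c8∈{2}] r1c8 has the single candidate 2. So r1c8=2.
Step 43. [r1c6∈{1}] only 1 remains possible at r1c6, so r1c6=1.
Step 44. [r6c8∈{3}] r6c8 has the single candidate 3. So r6c8=3.
Step 45. [r5c7∈{6}] r5c7 is down to just 6 ⇒ r5c7=6.
Step 46. [r9c1∈{7}] r9c1 is down to just 7, so r9c1=7.

Answer: 3 6 8 9 5 1 4 2 7 / 1 2 9 7 6 4 5 8 3 / 5 7 4 2 3 8 1 6 9 / 8 1 3 6 2 9 7 5 4 / 9 4 7 5 8 3 6 1 2 / 2 5 6 4 1 7 9 3 8 / 4 8 2 1 7 6 3 9 5 / 6 9 5 3 4 2 8 7 1 / 7 3 1 8 9 5 2 4 6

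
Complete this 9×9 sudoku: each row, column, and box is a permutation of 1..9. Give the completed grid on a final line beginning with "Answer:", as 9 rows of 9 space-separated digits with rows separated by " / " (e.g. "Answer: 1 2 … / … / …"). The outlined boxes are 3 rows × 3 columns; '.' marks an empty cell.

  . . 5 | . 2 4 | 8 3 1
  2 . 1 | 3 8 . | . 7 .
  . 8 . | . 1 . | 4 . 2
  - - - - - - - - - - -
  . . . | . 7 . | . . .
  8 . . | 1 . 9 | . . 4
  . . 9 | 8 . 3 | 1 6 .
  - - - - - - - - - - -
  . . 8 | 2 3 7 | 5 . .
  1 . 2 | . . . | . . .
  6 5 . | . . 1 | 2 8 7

Step 1. [r8c2∈{3,4,7,9}] 7 has one home in row 8: r8c2. So r8c2=7.
Step 2. [r6c9∈{5}] r6c9's peers cover all but 5 ⇒ r6c9=5.
Step 3. [r2c6∈{5,6}] in row 2, 5 fits only at r2c6, so r2c6=5.
Step 4. [r3c6∈{6}] r3c6's peers cover all but 6. So r3c6=6.
Step 5. [r2c2∈{4,6,9}] 4 has one home in row 2: r2c2. So r2c2=4.
Step 6. [r6c5∈{4}] nothing but 4 survives at r6c5. So r6c5=4.
Step 7. [r9c3∈{3,4}] r9c3 is the only open cell in row 9 admitting 3, so r9c3=3.
Step 8. [r7c2∈{9}] nothing but 9 survives at r7c2 ⇒ r7c2=9.
Step 9. [r3c3∈{7}] r3c3 has the single candidate 7 ⇒ r3c3=7.
Step 10. [r3c4∈{9}] r3c4's peers cover all but 9. So r3c4=9.
Step 11. [r5c3∈{6}] r5c3's peers cover all but 6 ⇒ r5c3=6.
Step 12. [r8c5∈{5,6,9}] 6 has one home in col 5: r8c5 ⇒ r8c5=6.
Step 13. [r4c1∈{3,4,5}] 5 has one home in col 1: r4c1 ⇒ r4c1=5.
Step 14. [r2c7∈{6,9}] 6 has one home in col 7: r2c7 ⇒ r2c7=6.
Step 15. [r6c2∈{2}] only 2 remains possible at r6c2, so r6c2=2.
Step 16. [r2c9∈{9}] r2c9's peers cover all but 9. So r2c9=9.
Step 17. [r5c2∈{3}] r5c2's peers cover all but 3, so r5c2=3.
Step 18. [r8c9∈{3}] only 3 remains possible at r8c9 ⇒ r8c9=3.
Step 19. [r8c7∈{9}] nothing but 9 survives at r8c7 ⇒ r8c7=9.
Step 20. [r8c8∈{4}] r8c8's peers cover all but 4, so r8c8=4.
Step 21. [r5c8∈{2}] nothing but 2 survives at r5c8. So r5c8=2.
Step 22. [r5c7∈{7}] nothing but 7 survives at r5c7. So r5c7=7.
Step 23. [r7c1∈{4}] only 4 remains possible at r7c1. So r7c1=4.
Step 24. [r4c6∈{2}] r4c6's peers cover all but 2 ⇒ r4c6=2.
Step 25. [r4c2∈{1}] nothing but 1 survives at r4c2. So r4c2=1.
Step 26. [r8c6∈{8}] only 8 remains possible at r8c6, so r8c6=8.
Step 27. [r5c5∈{5}] r5c5's peers cover all but 5. So r5c5=5.
Step 28. [r1c1∈{9}] only 9 remains possible at r1c1 ⇒ r1c1=9.
Step 29. [r3c1∈{3}] r3c1 is down to just 3 ⇒ r3c1=3.
Step 30. [r4c7∈{3}] r4c7's peers cover all but 3 ⇒ r4c7=3.
Step 31. [r4c8∈{9}] r4c8's peers cover all but 9 ⇒ r4c8=9.
Step 32. [r4c3∈{4}] r4c3 is down to just 4. So r4c3=4.
Step 33. [r9c4∈{4}] nothing but 4 survives at r9c4. So r9c4=4.
Step 34. [r7c9∈{6}] r7c9 has the single candidate 6. So r7c9=6.
Step 35. [r9c5∈{9}] r9c5 has the single candidate 9 ⇒ r9c5=9.
Step 36. [r4c9∈{8}] r4c9 has the single candidate 8, so r4c9=8.
Step 37. [r4c4∈{6}] r4c4 has the single candidate 6 ⇒ r4c4=6.
Step 38. [r1c4∈{7}] r1c4 has the single candidate 7, so r1c4=7.
Step 39. [r1c2∈{6}] r1c2's peers cover all but 6 ⇒ r1c2=6.
Step 40. [r6c1∈{7}] r6c1's peers cover all but 7. So r6c1=7.
Step 41. [r7c8∈{1}] r7c8 is down to just 1 ⇒ r7c8=1.
Step 42. [r8c4∈{5}] only 5 remains possible at r8c4. So r8c4=5.
Step 43. [r3c8∈{5}] r3c8 is down to just 5 ⇒ r3c8=5.

Answer: 9 6 5 7 2 4 8 3 1 / 2 4 1 3 8 5 6 7 9 / 3 8 7 9 1 6 4 5 2 / 5 1 4 6 7 2 3 9 8 / 8 3 6 1 5 9 7 2 4 / 7 2 9 8 4 3 1 6 5 / 4 9 8 2 3 7 5 1 6 / 1 7 2 5 6 8 9 4 3 / 6 5 3 4 9 1 2 8 7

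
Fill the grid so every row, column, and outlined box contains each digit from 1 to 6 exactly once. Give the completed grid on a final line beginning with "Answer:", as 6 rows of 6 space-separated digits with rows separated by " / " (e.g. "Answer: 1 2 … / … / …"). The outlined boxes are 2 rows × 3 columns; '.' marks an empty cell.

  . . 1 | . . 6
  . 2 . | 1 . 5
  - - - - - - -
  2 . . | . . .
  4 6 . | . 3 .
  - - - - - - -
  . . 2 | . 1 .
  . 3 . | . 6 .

Step 1. [r3c5∈{4,5}] r3c5 is the only open cell in col 5 admitting 5 ⇒ r3c5=5.
Step 2. [r1c4∈{2,3,4}] r1c4 is the only open cell in box 2 admitting 3. So r1c4=3.
Step 3. [r2c3∈{3,4,6}] across col 3, 6 lands solely at r2c3. So r2c3=6.
Step 4. [r6c3∈{4,5}] r6c3 is the only open cell in col 3 admitting 4. So r6c3=4.
Step 5. [r5c2∈{5}] only 5 remains possible at r5c2 ⇒ r5c2=5.
Step 6. [r4c4∈{2}] nothing but 2 survives at r4c4. So r4c4=2.
Step 7. [r5c4∈{4}] r5c4's peers cover all but 4 ⇒ r5c4=4.
Step 8. [r3c6∈{1,4}] 4 has one home in row 3: r3c6. So r3c6=4.
Step 9. [r1c2∈{4}] r1c2 is down to just 4, so r1c2=4.
Step 10. [r4c3∈{5}] only 5 remains possible at r4c3 ⇒ r4c3=5.
Step 11. [r6c6∈{2}] only 2 remains possible at r6c6, so r6c6=2.
Step 12. [r6c4∈{5}] r6c4 is down to just 5, so r6c4=5.
Step 13. [r6c1∈{1}] nothing but 1 survives at r6c1 ⇒ r6c1=1.
Step 14. [r5c1∈{6}] r5c1 has the single candidate 6. So r5c1=6.
Step 15. [r2c5∈{4}] r2c5 is down to just 4. So r2c5=4.
Step 16. [r3c4∈{6}] r3c4 has the single candidate 6, so r3c4=6.
Step 17. [r1c5∈{2}] r1c5 is down to just 2 ⇒ r1c5=2.
Step 18. [r3c3∈{3}] nothing but 3 survives at r3c3 ⇒ r3c3=3.
Step 19. [r3c2∈{1}] r3c2 has the single candidate 1 ⇒ r3c2=1.
Step 20. [r1c1∈{5}] r1c1 is down to just 5. So r1c1=5.
Step 21. [r4c6∈{1}] r4c6's peers cover all but 1. So r4c6=1.
Step 22. [r5c6∈{3}] nothing but 3 survives at r5c6 ⇒ r5c6=3.
Step 23. [r2c1∈{3}] nothing but 3 survives at r2c1 ⇒ r2c1=3.

Answer: 5 4 1 3 2 6 / 3 2 6 1 4 5 / 2 1 3 6 5 4 / 4 6 5 2 3 1 / 6 5 2 4 1 3 / 1 3 4 5 6 2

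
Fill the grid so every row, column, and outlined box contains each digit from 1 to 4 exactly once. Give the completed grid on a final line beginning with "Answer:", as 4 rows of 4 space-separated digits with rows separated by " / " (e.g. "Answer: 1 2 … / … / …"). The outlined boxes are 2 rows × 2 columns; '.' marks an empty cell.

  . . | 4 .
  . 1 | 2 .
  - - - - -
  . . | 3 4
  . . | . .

Step 1. [r3c2∈{2}] nothing but 2 survives at r3c2, so r3c2=2.
Step 2. [r1c2∈{3}] r1c2 has the single candidate 3 ⇒ r1c2=3.
Step 3. [r4c3∈{1}] r4c3 has the single candidate 1, so r4c3=1.
Step 4. [r4c1∈{3,4}] 3 has one home in row 4: r4c1 ⇒ r4c1=3.
Step 5. [r4c2∈{4}] nothing but 4 survives at r4c2 ⇒ r4c2=4.
Step 6. [r2c4∈{3}] nothing but 3 survives at r2c4 ⇒ r2c4=3.
Step 7. [r1c4∈{1}] only 1 remains possible at r1c4, so r1c4=1.
Step 8. [r4c4∈{2}] nothing but 2 survives at r4c4. So r4c4=2.
Step 9. [r1c1∈{2}] only 2 remains possible at r1c1, so r1c1=2.
Step 10. [r3c1∈{1}] nothing but 1 survives at r3c1, so r3c1=1.
Step 11. [r2c1∈{4}] r2c1's peers cover all but 4 ⇒ r2c1=4.

Answer: 2 3 4 1 / 4 1 2 3 / 1 2 3 4 / 3 4 1 2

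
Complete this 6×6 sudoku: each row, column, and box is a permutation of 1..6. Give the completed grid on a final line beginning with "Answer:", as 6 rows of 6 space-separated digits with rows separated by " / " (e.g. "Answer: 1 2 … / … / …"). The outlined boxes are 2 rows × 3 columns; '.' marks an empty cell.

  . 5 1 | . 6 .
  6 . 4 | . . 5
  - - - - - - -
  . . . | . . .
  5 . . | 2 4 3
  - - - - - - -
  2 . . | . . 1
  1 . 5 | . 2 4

Step 1. [r4c3∈{6}] nothing but 6 survives at r4c3 ⇒ r4c3=6.
Step 2. [r5c3∈{3}] r5c3 is down to just 3 ⇒ r5c3=3.
Step 3. [r2c5∈{1,3}] in col 5, 3 fits only at r2c5 ⇒ r2c5=3.
Step 4. [r3c2∈{1,2,3,4}] across col 2, 3 lands solely at r3c2, so r3c2=3.
Step 5. [r6c2∈{6}] nothing but 6 survives at r6c2. So r6c2=6.
Step 6. [r5c4∈{5,6}] in row 5, 6 fits only at r5c4 ⇒ r5c4=6.
Step 7. [r3c4∈{1,5}] r3c4 is the only open cell in col 4 admitting 5 ⇒ r3c4=5.
Step 8. [r3c1∈{4}] only 4 remains possible at r3c1. So r3c1=4.
Step 9. [r3c5∈{1}] r3c5 has the single candidate 1 ⇒ r3c5=1.
Step 10. [r5c5∈{5}] only 5 remains possible at r5c5. So r5c5=5.
Step 11. [r2c2∈{2}] r2c2 is down to just 2 ⇒ r2c2=2.
Step 12. [r2c4∈{1}] nothing but 1 survives at r2c4 ⇒ r2c4=1.
Step 13. [r4c2∈{1}] r4c2's peers cover all but 1 ⇒ r4c2=1.
Step 14. [r3c6∈{6}] r3c6's peers cover all but 6, so r3c6=6.
Step 15. [r1c1∈{3}] r1c1 has the single candidate 3 ⇒ r1c1=3.
Step 16. [r1c4∈{4}] nothing but 4 survives at r1c4. So r1c4=4.
Step 17. [r1c6∈{2}] r1c6 has the single candidate 2, so r1c6=2.
Step 18. [r3c3∈{2}] r3c3 has the single candidate 2, so r3c3=2.
Step 19. [r6c4∈{3}] r6c4 has the single candidate 3. So r6c4=3.
Step 20. [r5c2∈{4}] r5c2 has the single candidate 4 ⇒ r5c2=4.

Answer: 3 5 1 4 6 2 / 6 2 4 1 3 5 / 4 3 2 5 1 6 / 5 1 6 2 4 3 / 2 4 3 6 5 1 / 1 6 5 3 2 4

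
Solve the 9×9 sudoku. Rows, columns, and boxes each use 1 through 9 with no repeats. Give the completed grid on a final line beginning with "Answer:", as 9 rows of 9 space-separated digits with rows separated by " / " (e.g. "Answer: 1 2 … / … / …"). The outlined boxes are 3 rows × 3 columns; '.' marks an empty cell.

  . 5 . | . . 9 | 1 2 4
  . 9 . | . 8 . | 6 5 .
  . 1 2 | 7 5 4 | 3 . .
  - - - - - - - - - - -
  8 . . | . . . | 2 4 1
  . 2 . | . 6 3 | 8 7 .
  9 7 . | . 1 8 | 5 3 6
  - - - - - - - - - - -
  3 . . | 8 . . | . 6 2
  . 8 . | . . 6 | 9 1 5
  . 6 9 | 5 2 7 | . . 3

Step 1. [r7c2∈{4}] r7c2 has the single candidate 4. So r7c2=4.
Step 2. [r7c3∈{1,5,7}] row 7 places 5 nowhere but r7c3 ⇒ r7c3=5.
Step 3. [r6c3∈{4}] only 4 remains possible at r6c3 ⇒ r6c3=4.
Step 4. [r1c5∈{3}] r1c5 has the single candidate 3, so r1c5=3.
Step 5. [r8c3∈{7}] nothing but 7 survives at r8c3, so r8c3=7.
Step 6. [r3c8∈{8,9}] 9 has one home in col 8: r3c8 ⇒ r3c8=9.
Step 7. [r5c4∈{4,9}] row 5 places 4 nowhere but r5c4 ⇒ r5c4=4.
Step 8. [r2c4∈{1,2}] r2c4 is the only open cell in col 4 admitting 1 ⇒ r2c4=1.
Step 9. [r1c1∈{6,7}] across row 1, 7 lands solely at r1c1, so r1c1=7.
Step 10. [r4c3∈{3,6}] 6 has one home in row 4: r4c3. So r4c3=6.
Step 11. [r4c5∈{7,9}] in row 4, 7 fits only at r4c5. So r4c5=7.
Step 12. [r5c1∈{1,5}] 5 has one home in row 5: r5c1 ⇒ r5c1=5.
Step 13. [r3c9∈{8}] r3c9's peers cover all but 8, so r3c9=8.
Step 14. [r8c5∈{4}] nothing but 4 survives at r8c5 ⇒ r8c5=4.
Step 15. [r4c4∈{9}] r4c4 is down to just 9 ⇒ r4c4=9.
Step 16. [r8c4∈{3}] r8c4 has the single candidate 3, so r8c4=3.
Step 17. [r4c2∈{3}] only 3 remains possible at r4c2, so r4c2=3.
Step 18. [r1c3∈{8}] nothing but 8 survives at r1c3, so r1c3=8.
Step 19. [r7c5∈{9}] r7c5's peers cover all but 9, so r7c5=9.
Step 20. [r2c6∈{2}] r2c6 has the single candidate 2, so r2c6=2.
Step 21. [r9c1∈{1}] r9c1 is down to just 1, so r9c1=1.
Step 22. [r2c9∈{7}] only 7 remains possible at r2c9 ⇒ r2c9=7.
Step 23. [r8c1∈{2}] only 2 remains possible at r8c1. So r8c1=2.
Step 24. [r3c1∈{6}] r3c1 has the single candidate 6. So r3c1=6.
Step 25. [r1c4∈{6}] r1c4's peers cover all but 6, so r1c4=6.
Step 26. [r7c7∈{7}] r7c7 has the single candidate 7, so r7c7=7.
Step 27. [r5c3∈{1}] r5c3 has the single candidate 1 ⇒ r5c3=1.
Step 28. [r4c6∈{5}] r4c6 has the single candidate 5. So r4c6=5.
Step 29. [r9c7∈{4}] r9c7's peers cover all but 4, so r9c7=4.
Step 30. [r5c9∈{9}] r5c9 is down to just 9, so r5c9=9.
Step 31. [r2c3∈{3}] only 3 remains possible at r2c3 ⇒ r2c3=3.
Step 32. [r7c6∈{1}] r7c6 has the single candidate 1, so r7c6=1.
Step 33. [r6c4∈{2}] only 2 remains possible at r6c4. So r6c4=2.
Step 34. [r9c8∈{8}] nothing but 8 survives at r9c8, so r9c8=8.
Step 35. [r2c1∈{4}] r2c1 is down to just 4 ⇒ r2c1=4.

Answer: 7 5 8 6 3 9 1 2 4 / 4 9 3 1 8 2 6 5 7 / 6 1 2 7 5 4 3 9 8 / 8 3 6 9 7 5 2 4 1 / 5 2 1 4 6 3 8 7 9 / 9 7 4 2 1 8 5 3 6 / 3 4 5 8 9 1 7 6 2 / 2 8 7 3 4 6 9 1 5 / 1 6 9 5 2 7 4 8 3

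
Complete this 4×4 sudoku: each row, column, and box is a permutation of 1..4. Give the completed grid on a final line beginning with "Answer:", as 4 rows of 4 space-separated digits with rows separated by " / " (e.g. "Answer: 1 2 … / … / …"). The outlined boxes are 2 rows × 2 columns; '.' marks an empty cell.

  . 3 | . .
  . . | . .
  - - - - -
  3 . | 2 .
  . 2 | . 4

Step 1. [r3c4∈{1}] r3c4 has the single candidate 1. So r3c4=1.
Step 2. [r2c2∈{1,4}] in col 2, 1 fits only at r2c2, so r2c2=1.
Step 3. [r2c4∈{2,3}] in col 4, 3 fits only at r2c4 ⇒ r2c4=3.
Step 4. [r2c3∈{4}] r2c3 is down to just 4. So r2c3=4.
Step 5. [r2c1∈{2}] r2c1 has the single candidate 2 ⇒ r2c1=2.
Step 6. [r1c1∈{4}] r1c1 is down to just 4 ⇒ r1c1=4.
Step 7. [r3c2∈{4}] r3c2 is down to just 4, so r3c2=4.
Step 8. [r1c3∈{1}] r1c3's peers cover all but 1 ⇒ r1c3=1.
Step 9. [r4c3∈{3}] r4c3's peers cover all but 3, so r4c3=3.
Step 10. [r1c4∈{2}] r1c4's peers cover all but 2, so r1c4=2.
Step 11. [r4c1∈{1}] only 1 remains possible at r4c1 ⇒ r4c1=1.

Answer: 4 3 1 2 / 2 1 4 3 / 3 4 2 1 / 1 2 3 4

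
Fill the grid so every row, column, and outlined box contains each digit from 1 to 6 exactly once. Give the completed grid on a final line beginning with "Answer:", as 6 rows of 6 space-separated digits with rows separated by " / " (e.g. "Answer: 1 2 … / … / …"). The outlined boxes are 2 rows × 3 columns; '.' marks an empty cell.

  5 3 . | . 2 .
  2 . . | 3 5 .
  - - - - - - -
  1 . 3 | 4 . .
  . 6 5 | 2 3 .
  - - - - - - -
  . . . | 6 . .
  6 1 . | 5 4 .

Step 1. [r2c2∈{4}] nothing but 4 survives at r2c2, so r2c2=4.
Step 2. [r1c4∈{1}] nothing but 1 survives at r1c4. So r1c4=1.
Step 3. [r2c6∈{6}] r2c6 has the single candidate 6, so r2c6=6.
Step 4. [r6c3∈{2}] only 2 remains possible at r6c3, so r6c3=2.
Step 5. [r5c1∈{3,4}] in col 1, 3 fits only at r5c1. So r5c1=3.
Step 6. [r5c5∈{1}] nothing but 1 survives at r5c5. So r5c5=1.
Step 7. [r4c6∈{1}] only 1 remains possible at r4c6. So r4c6=1.
Step 8. [r4c1∈{4}] r4c1 is down to just 4. So r4c1=4.
Step 9. [r5c3∈{4}] nothing but 4 survives at r5c3 ⇒ r5c3=4.
Step 10. [r5c2∈{5}] only 5 remains possible at r5c2. So r5c2=5.
Step 11. [r3c2∈{2}] r3c2's peers cover all but 2 ⇒ r3c2=2.
Step 12. [r6c6∈{3}] r6c6 has the single candidate 3. So r6c6=3.
Step 13. [r5c6∈{2}] r5c6 has the single candidate 2. So r5c6=2.
Step 14. [r1c3∈{6}] nothing but 6 survives at r1c3, so r1c3=6.
Step 15. [r2c3∈{1}] only 1 remains possible at r2c3. So r2c3=1.
Step 16. [r3c5∈{6}] only 6 remains possible at r3c5, so r3c5=6.
Step 17. [r3c6∈{5}] r3c6 has the single candidate 5 ⇒ r3c6=5.
Step 18. [r1c6∈{4}] r1c6's peers cover all but 4, so r1c6=4.

Answer: 5 3 6 1 2 4 / 2 4 1 3 5 6 / 1 2 3 4 6 5 / 4 6 5 2 3 1 / 3 5 4 6 1 2 / 6 1 2 5 4 3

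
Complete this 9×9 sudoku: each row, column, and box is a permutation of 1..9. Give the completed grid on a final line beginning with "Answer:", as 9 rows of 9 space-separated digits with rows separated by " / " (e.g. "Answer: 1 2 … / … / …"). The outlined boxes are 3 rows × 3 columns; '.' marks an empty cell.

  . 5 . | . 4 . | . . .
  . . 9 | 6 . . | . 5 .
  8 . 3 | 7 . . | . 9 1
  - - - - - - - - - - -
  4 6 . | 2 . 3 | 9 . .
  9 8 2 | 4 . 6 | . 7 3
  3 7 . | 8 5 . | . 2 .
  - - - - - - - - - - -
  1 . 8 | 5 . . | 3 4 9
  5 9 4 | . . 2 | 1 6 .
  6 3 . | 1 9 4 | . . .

Step 1. [r3c7∈{2,4,6}] row 3 places 6 nowhere but r3c7, so r3c7=6.
Step 2. [r2c2∈{1,2,4}] across col 2, 1 lands solely at r2c2. So r2c2=1.
Step 3. [r9c8∈{8}] only 8 remains possible at r9c8 ⇒ r9c8=8.
Step 4. [r8c9∈{7}] nothing but 7 survives at r8c9, so r8c9=7.
Step 5. [r2c6∈{8}] r2c6 has the single candidate 8, so r2c6=8.
Step 6. [r2c5∈{2,3}] in row 2, 3 fits only at r2c5, so r2c5=3.
Step 7. [r1c7∈{2,7,8}] across col 7, 8 lands solely at r1c7, so r1c7=8.
Step 8. [r1c9∈{2}] only 2 remains possible at r1c9. So r1c9=2.
Step 9. [r1c1∈{7}] nothing but 7 survives at r1c1, so r1c1=7.
Step 10. [r4c8∈{1}] r4c8 is down to just 1. So r4c8=1.
Step 11. [r1c6∈{1,9}] across row 1, 1 lands solely at r1c6 ⇒ r1c6=1.
Step 12. [r9c9∈{5}] nothing but 5 survives at r9c9, so r9c9=5.
Step 13. [r6c7∈{4}] r6c7 has the single candidate 4. So r6c7=4.
Step 14. [r7c2∈{2}] r7c2 has the single candidate 2 ⇒ r7c2=2.
Step 15. [r7c5∈{6,7}] r7c5 is the only open cell in row 7 admitting 6, so r7c5=6.
Step 16. [r1c8∈{3}] r1c8's peers cover all but 3, so r1c8=3.
Step 17. [r3c5∈{2}] r3c5 has the single candidate 2. So r3c5=2.
Step 18. [r2c7∈{7}] r2c7 has the single candidate 7. So r2c7=7.
Step 19. [r3c2∈{4}] r3c2 has the single candidate 4 ⇒ r3c2=4.
Step 20. [r6c9∈{6}] r6c9 is down to just 6. So r6c9=6.
Step 21. [r9c7∈{2}] r9c7 has the single candidate 2, so r9c7=2.
Step 22. [r4c9∈{8}] r4c9 has the single candidate 8. So r4c9=8.
Step 23. [r1c4∈{9}] only 9 remains possible at r1c4 ⇒ r1c4=9.
Step 24. [r8c5∈{8}] r8c5's peers cover all but 8, so r8c5=8.
Step 25. [r8c4∈{3}] r8c4 has the single candidate 3, so r8c4=3.
Step 26. [r7c6∈{7}] r7c6 has the single candidate 7. So r7c6=7.
Step 27. [r4c5∈{7}] only 7 remains possible at r4c5, so r4c5=7.
Step 28. [r2c1∈{2}] r2c1 is down to just 2. So r2c1=2.
Step 29. [r1c3∈{6}] r1c3 has the single candidate 6 ⇒ r1c3=6.
Step 30. [r9c3∈{7}] only 7 remains possible at r9c3, so r9c3=7.
Step 31. [r5c5∈{1}] only 1 remains possible at r5c5, so r5c5=1.
Step 32. [r2c9∈{4}] only 4 remains possible at r2c9, so r2c9=4.
Step 33. [r5c7∈{5}] r5c7's peers cover all but 5 ⇒ r5c7=5.
Step 34. [r4c3∈{5}] nothing but 5 survives at r4c3, so r4c3=5.
Step 35. [r6c6∈{9}] r6c6 is down to just 9 ⇒ r6c6=9.
Step 36. [r3c6∈{5}] nothing but 5 survives at r3c6 ⇒ r3c6=5.
Step 37. [r6c3∈{1}] only 1 remains possible at r6c3, so r6c3=1.

Answer: 7 5 6 9 4 1 8 3 2 / 2 1 9 6 3 8 7 5 4 / 8 4 3 7 2 5 6 9 1 / 4 6 5 2 7 3 9 1 8 / 9 8 2 4 1 6 5 7 3 / 3 7 1 8 5 9 4 2 6 / 1 2 8 5 6 7 3 4 9 / 5 9 4 3 8 2 1 6 7 / 6 3 7 1 9 4 2 8 5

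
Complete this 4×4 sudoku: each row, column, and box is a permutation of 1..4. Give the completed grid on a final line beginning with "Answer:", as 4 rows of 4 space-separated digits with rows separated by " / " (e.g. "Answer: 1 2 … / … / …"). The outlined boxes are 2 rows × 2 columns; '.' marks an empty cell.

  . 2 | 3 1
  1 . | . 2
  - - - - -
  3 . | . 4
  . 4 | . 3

Step 1. [r3c3∈{1,2}] 2 has one home in row 3: r3c3 ⇒ r3c3=2.
Step 2. [r2c3∈{4}] nothing but 4 survives at r2c3 ⇒ r2c3=4.
Step 3. [r1c1∈{4}] nothing but 4 survives at r1c1 ⇒ r1c1=4.
Step 4. [r4c1∈{2}] only 2 remains possible at r4c1 ⇒ r4c1=2.
Step 5. [r4c3∈{1}] r4c3 has the single candidate 1 ⇒ r4c3=1.
Step 6. [r3c2∈{1}] only 1 remains possible at r3c2, so r3c2=1.
Step 7. [r2c2∈{3}] only 3 remains possible at r2c2 ⇒ r2c2=3.

Answer: 4 2 3 1 / 1 3 4 2 / 3 1 2 4 / 2 4 1 3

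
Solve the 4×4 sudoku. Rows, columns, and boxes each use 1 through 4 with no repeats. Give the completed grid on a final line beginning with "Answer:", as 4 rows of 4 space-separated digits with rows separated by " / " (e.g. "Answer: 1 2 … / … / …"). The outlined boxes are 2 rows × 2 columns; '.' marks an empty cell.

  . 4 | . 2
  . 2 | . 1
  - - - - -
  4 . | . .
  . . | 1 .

Step 1. [r4c2∈{3}] r4c2 has the single candidate 3. So r4c2=3.
Step 2. [r1c3∈{3}] r1c3 has the single candidate 3 ⇒ r1c3=3.
Step 3. [r3c3∈{2}] r3c3's peers cover all but 2, so r3c3=2.
Step 4. [r3c2∈{1}] r3c2 has the single candidate 1 ⇒ r3c2=1.
Step 5. [r4c4∈{4}] r4c4 is down to just 4, so r4c4=4.
Step 6. [r4c1∈{2}] r4c1's peers cover all but 2. So r4c1=2.
Step 7. [r1c1∈{1}] r1c1 has the single candidate 1. So r1c1=1.
Step 8. [r2c3∈{4}] only 4 remains possible at r2c3. So r2c3=4.
Step 9. [r3c4∈{3}] r3c4 is down to just 3, so r3c4=3.
Step 10. [r2c1∈{3}] nothing but 3 survives at r2c1 ⇒ r2c1=3.

Answer: 1 4 3 2 / 3 2 4 1 / 4 1 2 3 / 2 3 1 4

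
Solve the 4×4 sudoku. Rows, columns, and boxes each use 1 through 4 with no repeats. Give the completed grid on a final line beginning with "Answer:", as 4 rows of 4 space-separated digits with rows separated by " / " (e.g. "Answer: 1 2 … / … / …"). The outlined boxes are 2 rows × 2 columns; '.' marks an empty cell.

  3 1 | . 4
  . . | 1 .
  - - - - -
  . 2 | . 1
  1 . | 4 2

Step 1. [r2c2∈{4}] r2c2's peers cover all but 4. So r2c2=4.
Step 2. [r2c4∈{3}] r2c4 is down to just 3, so r2c4=3.
Step 3. [r3c1∈{4}] nothing but 4 survives at r3c1 ⇒ r3c1=4.
Step 4. [r1c3∈{2}] r1c3's peers cover all but 2, so r1c3=2.
Step 5. [r2c1∈{2}] r2c1 is down to just 2, so r2c1=2.
Step 6. [r3c3∈{3}] r3c3's peers cover all but 3, so r3c3=3.
Step 7. [r4c2∈{3}] nothing but 3 survives at r4c2, so r4c2=3.

Answer: 3 1 2 4 / 2 4 1 3 / 4 2 3 1 / 1 3 4 2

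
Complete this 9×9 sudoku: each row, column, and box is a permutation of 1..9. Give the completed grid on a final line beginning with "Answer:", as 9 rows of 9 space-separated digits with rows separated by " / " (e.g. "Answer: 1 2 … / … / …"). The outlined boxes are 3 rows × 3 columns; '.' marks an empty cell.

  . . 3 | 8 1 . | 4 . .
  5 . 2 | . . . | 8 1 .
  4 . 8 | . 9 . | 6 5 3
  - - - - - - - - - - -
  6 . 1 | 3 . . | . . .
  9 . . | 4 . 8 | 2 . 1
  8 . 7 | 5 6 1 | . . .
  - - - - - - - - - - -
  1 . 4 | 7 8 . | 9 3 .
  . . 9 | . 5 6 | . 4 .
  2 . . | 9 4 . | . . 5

Step 1. [r1c1∈{7}] r1c1 is down to just 7 ⇒ r1c1=7.
Step 2. [r7c6∈{2}] only 2 remains possible at r7c6, so r7c6=2.
Step 3. [r2c9∈{7,9}] in box 3, 7 fits only at r2c9 ⇒ r2c9=7.
Step 4. [r5c2∈{3,5}] across row 5, 3 lands solely at r5c2, so r5c2=3.
Step 5. [r6c8∈{9}] nothing but 9 survives at r6c8 ⇒ r6c8=9.
Step 6. [r1c2∈{6,9}] 6 has one home in row 1: r1c2. So r1c2=6.
Step 7. [r5c5∈{7}] r5c5's peers cover all but 7. So r5c5=7.
Step 8. [r6c2∈{2,4}] r6c2 is the only open cell in row 6 admitting 2, so r6c2=2.
Step 9. [r9c7∈{1,7}] r9c7 is the only open cell in row 9 admitting 1. So r9c7=1.
Step 10. [r8c7∈{7}] nothing but 7 survives at r8c7. So r8c7=7.
Step 11. [r8c9∈{2,8}] r8c9 is the only open cell in row 8 admitting 2, so r8c9=2.
Step 12. [r9c8∈{6,8}] 8 has one home in box 9: r9c8. So r9c8=8.
Step 13. [r4c2∈{4,5}] col 2 places 4 nowhere but r4c2. So r4c2=4.
Step 14. [r2c5∈{3}] only 3 remains possible at r2c5 ⇒ r2c5=3.
Step 15. [r6c9∈{4}] nothing but 4 survives at r6c9, so r6c9=4.
Step 16. [r5c8∈{6}] only 6 remains possible at r5c8, so r5c8=6.
Step 17. [r8c2∈{8}] nothing but 8 survives at r8c2. So r8c2=8.
Step 18. [r2c6∈{4}] r2c6 is down to just 4, so r2c6=4.
Step 19. [r9c2∈{7}] only 7 remains possible at r9c2. So r9c2=7.
Step 20. [r7c2∈{5}] r7c2 is down to just 5. So r7c2=5.
Step 21. [r4c5∈{2}] r4c5 is down to just 2. So r4c5=2.
Step 22. [r4c6∈{9}] r4c6's peers cover all but 9, so r4c6=9.
Step 23. [r3c6∈{7}] nothing but 7 survives at r3c6, so r3c6=7.
Step 24. [r8c1∈{3}] only 3 remains possible at r8c1. So r8c1=3.
Step 25. [r9c6∈{3}] r9c6 is down to just 3. So r9c6=3.
Step 26. [r4c8∈{7}] only 7 remains possible at r4c8. So r4c8=7.
Step 27. [r3c2∈{1}] r3c2 is down to just 1. So r3c2=1.
Step 28. [r2c4∈{6}] nothing but 6 survives at r2c4 ⇒ r2c4=6.
Step 29. [r9c3∈{6}] r9c3's peers cover all but 6. So r9c3=6.
Step 30. [r4c7∈{5}] only 5 remains possible at r4c7, so r4c7=5.
Step 31. [r1c8∈{2}] r1c8 has the single candidate 2, so r1c8=2.
Step 32. [r1c6∈{5}] r1c6's peers cover all but 5, so r1c6=5.
Step 33. [r6c7∈{3}] nothing but 3 survives at r6c7, so r6c7=3.
Step 34. [r3c4∈{2}] only 2 remains possible at r3c4 ⇒ r3c4=2.
Step 35. [r4c9∈{8}] r4c9's peers cover all but 8. So r4c9=8.
Step 36. [r1c9∈{9}] r1c9's peers cover all but 9, so r1c9=9.
Step 37. [r7c9∈{6}] r7c9 has the single candidate 6 ⇒ r7c9=6.
Step 38. [r5c3∈{5}] only 5 remains possible at r5c3 ⇒ r5c3=5.
Step 39. [r2c2∈{9}] only 9 remains possible at r2c2, so r2c2=9.
Step 40. [r8c4∈{1}] only 1 remains possible at r8c4 ⇒ r8c4=1.

Answer: 7 6 3 8 1 5 4 2 9 / 5 9 2 6 3 4 8 1 7 / 4 1 8 2 9 7 6 5 3 / 6 4 1 3 2 9 5 7 8 / 9 3 5 4 7 8 2 6 1 / 8 2 7 5 6 1 3 9 4 / 1 5 4 7 8 2 9 3 6 / 3 8 9 1 5 6 7 4 2 / 2 7 6 9 4 3 1 8 5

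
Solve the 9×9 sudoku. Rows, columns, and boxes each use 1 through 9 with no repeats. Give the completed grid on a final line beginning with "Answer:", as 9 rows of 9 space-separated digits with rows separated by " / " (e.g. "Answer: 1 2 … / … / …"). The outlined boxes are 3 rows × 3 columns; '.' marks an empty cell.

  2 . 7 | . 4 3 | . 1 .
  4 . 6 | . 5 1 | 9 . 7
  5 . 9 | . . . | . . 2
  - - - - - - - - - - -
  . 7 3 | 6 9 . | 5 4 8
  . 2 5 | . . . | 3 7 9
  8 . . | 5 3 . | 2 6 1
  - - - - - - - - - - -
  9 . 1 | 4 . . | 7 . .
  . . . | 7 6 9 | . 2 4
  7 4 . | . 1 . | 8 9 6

Step 1. [r3c4∈{8}] r3c4 has the single candidate 8, so r3c4=8.
Step 2. [r7c8∈{3,5}] in col 8, 5 fits only at r7c8 ⇒ r7c8=5.
Step 3. [r7c5∈{2,8}] 2 has one home in col 5: r7c5 ⇒ r7c5=2.
Step 4. [r1c2∈{8}] nothing but 8 survives at r1c2 ⇒ r1c2=8.
Step 5. [r2c2∈{3}] nothing but 3 survives at r2c2. So r2c2=3.
Step 6. [r3c6∈{6,7}] in col 6, 6 fits only at r3c6 ⇒ r3c6=6.
Step 7. [r5c6∈{4,8}] 4 has one home in row 5: r5c6, so r5c6=4.
Step 8. [r5c4∈{1}] only 1 remains possible at r5c4 ⇒ r5c4=1.
Step 9. [r1c9∈{5}] only 5 remains possible at r1c9 ⇒ r1c9=5.
Step 10. [r1c7∈{6}] nothing but 6 survives at r1c7. So r1c7=6.
Step 11. [r5c5∈{8}] r5c5 is down to just 8, so r5c5=8.
Step 12. [r6c2∈{9}] nothing but 9 survives at r6c2. So r6c2=9.
Step 13. [r4c6∈{2}] r4c6's peers cover all but 2. So r4c6=2.
Step 14. [r8c2∈{5}] nothing but 5 survives at r8c2. So r8c2=5.
Step 15. [r1c4∈{9}] nothing but 9 survives at r1c4. So r1c4=9.
Step 16. [r3c8∈{3}] r3c8 has the single candidate 3 ⇒ r3c8=3.
Step 17. [r8c1∈{3}] only 3 remains possible at r8c1 ⇒ r8c1=3.
Step 18. [r6c6∈{7}] r6c6's peers cover all but 7. So r6c6=7.
Step 19. [r2c4∈{2}] r2c4 has the single candidate 2. So r2c4=2.
Step 20. [r7c6∈{8}] nothing but 8 survives at r7c6 ⇒ r7c6=8.
Step 21. [r3c7∈{4}] r3c7 is down to just 4 ⇒ r3c7=4.
Step 22. [r9c4∈{3}] only 3 remains possible at r9c4 ⇒ r9c4=3.
Step 23. [r7c9∈{3}] r7c9's peers cover all but 3 ⇒ r7c9=3.
Step 24. [r9c3∈{2}] r9c3 has the single candidate 2, so r9c3=2.
Step 25. [r2c8∈{8}] only 8 remains possible at r2c8 ⇒ r2c8=8.
Step 26. [r7c2∈{6}] nothing but 6 survives at r7c2 ⇒ r7c2=6.
Step 27. [r9c6∈{5}] r9c6's peers cover all but 5. So r9c6=5.
Step 28. [r4c1∈{1}] nothing but 1 survives at r4c1. So r4c1=1.
Step 29. [r3c2∈{1}] nothing but 1 survives at r3c2, so r3c2=1.
Step 30. [r6c3∈{4}] only 4 remains possible at r6c3 ⇒ r6c3=4.
Step 31. [r5c1∈{6}] nothing but 6 survives at r5c1 ⇒ r5c1=6.
Step 32. [r8c3∈{8}] nothing but 8 survives at r8c3 ⇒ r8c3=8.
Step 33. [r8c7∈{1}] r8c7's peers cover all but 1 ⇒ r8c7=1.
Step 34. [r3c5∈{7}] r3c5's peers cover all but 7, so r3c5=7.

Answer: 2 8 7 9 4 3 6 1 5 / 4 3 6 2 5 1 9 8 7 / 5 1 9 8 7 6 4 3 2 / 1 7 3 6 9 2 5 4 8 / 6 2 5 1 8 4 3 7 9 / 8 9 4 5 3 7 2 6 1 / 9 6 1 4 2 8 7 5 3 / 3 5 8 7 6 9 1 2 4 / 7 4 2 3 1 5 8 9 6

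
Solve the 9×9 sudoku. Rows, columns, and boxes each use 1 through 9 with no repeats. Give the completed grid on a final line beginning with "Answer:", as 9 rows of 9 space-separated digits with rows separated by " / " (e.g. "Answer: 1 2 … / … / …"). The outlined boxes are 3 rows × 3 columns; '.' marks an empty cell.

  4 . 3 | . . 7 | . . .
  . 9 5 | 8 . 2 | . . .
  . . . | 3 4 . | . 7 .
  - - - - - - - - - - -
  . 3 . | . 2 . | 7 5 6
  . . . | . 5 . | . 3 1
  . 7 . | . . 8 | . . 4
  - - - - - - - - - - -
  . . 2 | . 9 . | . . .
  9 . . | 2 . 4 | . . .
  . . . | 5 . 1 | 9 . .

Step 1. [r5c7∈{2,8}] box 6 places 8 nowhere but r5c7. So r5c7=8.
Step 2. [r4c6∈{9}] r4c6 has the single candidate 9. So r4c6=9.
Step 3. [r5c6∈{6}] nothing but 6 survives at r5c6 ⇒ r5c6=6.
Step 4. [r7c6∈{3}] r7c6 has the single candidate 3, so r7c6=3.
Step 5. [r3c9∈{2,5,8,9}] r3c9 is the only open cell in row 3 admitting 9 ⇒ r3c9=9.
Step 6. [r6c4∈{1}] nothing but 1 survives at r6c4, so r6c4=1.
Step 7. [r9c1∈{3,6,7,8}] 3 has one home in col 1: r9c1. So r9c1=3.
Step 8. [r6c7∈{2}] nothing but 2 survives at r6c7 ⇒ r6c7=2.
Step 9. [r2c1∈{1,6,7}] row 2 places 7 nowhere but r2c1, so r2c1=7.
Step 10. [r4c4∈{4}] only 4 remains possible at r4c4, so r4c4=4.
Step 11. [r6c1∈{5,6}] in row 6, 5 fits only at r6c1 ⇒ r6c1=5.
Step 12. [r6c3∈{6,9}] r6c3 is the only open cell in row 6 admitting 6, so r6c3=6.
Step 13. [r5c1∈{2}] r5c1's peers cover all but 2. So r5c1=2.
Step 14. [r3c2∈{1,2,6,8}] r3c2 is the only open cell in row 3 admitting 2 ⇒ r3c2=2.
Step 15. [r5c2∈{4}] r5c2 is down to just 4 ⇒ r5c2=4.
Step 16. [r9c3∈{4,7,8}] across col 3, 4 lands solely at r9c3, so r9c3=4.
Step 17. [r8c3∈{1,7,8}] 7 has one home in col 3: r8c3, so r8c3=7.
Step 18. [r9c5∈{6,7,8}] in col 5, 7 fits only at r9c5. So r9c5=7.
Step 19. [r7c4∈{6}] only 6 remains possible at r7c4, so r7c4=6.
Step 20. [r3c1∈{1,6,8}] r3c1 is the only open cell in col 1 admitting 6. So r3c1=6.
Step 21. [r8c5∈{8}] nothing but 8 survives at r8c5, so r8c5=8.
Step 22. [r3c3∈{1,8}] row 3 places 8 nowhere but r3c3 ⇒ r3c3=8.
Step 23. [r3c7∈{1,5}] across row 3, 1 lands solely at r3c7 ⇒ r3c7=1.
Step 24. [r1c2∈{1}] r1c2 has the single candidate 1 ⇒ r1c2=1.
Step 25. [r7c1∈{1,8}] r7c1 is the only open cell in box 7 admitting 1 ⇒ r7c1=1.
Step 26. [r1c5∈{6}] r1c5's peers cover all but 6. So r1c5=6.
Step 27. [r1c7∈{5}] r1c7's peers cover all but 5, so r1c7=5.
Step 28. [r7c9∈{5,7,8}] 7 has one home in row 7: r7c9, so r7c9=7.
Step 29. [r7c7∈{4}] only 4 remains possible at r7c7. So r7c7=4.
Step 30. [r7c8∈{8}] r7c8 has the single candidate 8, so r7c8=8.
Step 31. [r8c9∈{3,5}] in col 9, 5 fits only at r8c9, so r8c9=5.
Step 32. [r8c2∈{6}] r8c2 has the single candidate 6. So r8c2=6.
Step 33. [r9c8∈{2,6}] row 9 places 6 nowhere but r9c8. So r9c8=6.
Step 34. [r2c9∈{3}] nothing but 3 survives at r2c9. So r2c9=3.
Step 35. [r1c8∈{2}] r1c8 is down to just 2. So r1c8=2.
Step 36. [r3c6∈{5}] only 5 remains possible at r3c6. So r3c6=5.
Step 37. [r8c7∈{3}] nothing but 3 survives at r8c7, so r8c7=3.
Step 38. [r9c9∈{2}] only 2 remains possible at r9c9, so r9c9=2.
Step 39. [r2c8∈{4}] r2c8 has the single candidate 4, so r2c8=4.
Step 40. [r6c5∈{3}] nothing but 3 survives at r6c5, so r6c5=3.
Step 41. [r8c8∈{1}] nothing but 1 survives at r8c8, so r8c8=1.
Step 42. [r4c3∈{1}] r4c3's peers cover all but 1. So r4c3=1.
Step 43. [r6c8∈{9}] r6c8's peers cover all but 9 ⇒ r6c8=9.
Step 44. [r2c7∈{6}] r2c7 has the single candidate 6, so r2c7=6.
Step 45. [r7c2∈{5}] r7c2 is down to just 5. So r7c2=5.
Step 46. [r5c3∈{9}] r5c3 is down to just 9 ⇒ r5c3=9.
Step 47. [r1c9∈{8}] r1c9 is down to just 8. So r1c9=8.
Step 48. [r4c1∈{8}] r4c1's peers cover all but 8. So r4c1=8.
Step 49. [r1c4∈{9}] only 9 remains possible at r1c4, so r1c4=9.
Step 50. [r5c4∈{7}] nothing but 7 survives at r5c4 ⇒ r5c4=7.
Step 51. [r9c2∈{8}] nothing but 8 survives at r9c2. So r9c2=8.
Step 52. [r2c5∈{1}] only 1 remains possible at r2c5, so r2c5=1.

Answer: 4 1 3 9 6 7 5 2 8 / 7 9 5 8 1 2 6 4 3 / 6 2 8 3 4 5 1 7 9 / 8 3 1 4 2 9 7 5 6 / 2 4 9 7 5 6 8 3 1 / 5 7 6 1 3 8 2 9 4 / 1 5 2 6 9 3 4 8 7 / 9 6 7 2 8 4 3 1 5 / 3 8 4 5 7 1 9 6 2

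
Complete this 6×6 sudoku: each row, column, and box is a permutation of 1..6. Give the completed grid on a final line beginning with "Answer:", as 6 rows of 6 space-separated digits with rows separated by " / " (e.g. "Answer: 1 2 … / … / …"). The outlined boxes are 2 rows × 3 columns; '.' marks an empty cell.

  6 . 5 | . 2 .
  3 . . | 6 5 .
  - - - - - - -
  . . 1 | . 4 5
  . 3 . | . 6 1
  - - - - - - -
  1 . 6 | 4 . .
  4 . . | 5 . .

Step 1. [r6c2∈{2}] r6c2 has the single candidate 2. So r6c2=2.
Step 2. [r4c4∈{2}] r4c4 has the single candidate 2. So r4c4=2.
Step 3. [r2c6∈{4}] r2c6's peers cover all but 4 ⇒ r2c6=4.
Step 4. [r5c5∈{3}] r5c5 is down to just 3. So r5c5=3.
Step 5. [r1c4∈{1,3}] col 4 places 1 nowhere but r1c4 ⇒ r1c4=1.
Step 6. [r3c4∈{3}] r3c4's peers cover all but 3, so r3c4=3.
Step 7. [r5c2∈{5}] r5c2 has the single candidate 5, so r5c2=5.
Step 8. [r4c3∈{4}] nothing but 4 survives at r4c3, so r4c3=4.
Step 9. [r6c6∈{6}] r6c6's peers cover all but 6 ⇒ r6c6=6.
Step 10. [r5c6∈{2}] r5c6's peers cover all but 2, so r5c6=2.
Step 11. [r1c2∈{4}] r1c2 is down to just 4. So r1c2=4.
Step 12. [r4c1∈{5}] only 5 remains possible at r4c1. So r4c1=5.
Step 13. [r1c6∈{3}] nothing but 3 survives at r1c6, so r1c6=3.
Step 14. [r3c1∈{2}] r3c1 has the single candidate 2 ⇒ r3c1=2.
Step 15. [r3c2∈{6}] r3c2 is down to just 6, so r3c2=6.
Step 16. [r2c3∈{2}] r2c3's peers cover all but 2. So r2c3=2.
Step 17. [r6c5∈{1}] r6c5's peers cover all but 1, so r6c5=1.
Step 18. [r6c3∈{3}] r6c3 is down to just 3, so r6c3=3.
Step 19. [r2c2∈{1}] nothing but 1 survives at r2c2 ⇒ r2c2=1.

Answer: 6 4 5 1 2 3 / 3 1 2 6 5 4 / 2 6 1 3 4 5 / 5 3 4 2 6 1 / 1 5 6 4 3 2 / 4 2 3 5 1 6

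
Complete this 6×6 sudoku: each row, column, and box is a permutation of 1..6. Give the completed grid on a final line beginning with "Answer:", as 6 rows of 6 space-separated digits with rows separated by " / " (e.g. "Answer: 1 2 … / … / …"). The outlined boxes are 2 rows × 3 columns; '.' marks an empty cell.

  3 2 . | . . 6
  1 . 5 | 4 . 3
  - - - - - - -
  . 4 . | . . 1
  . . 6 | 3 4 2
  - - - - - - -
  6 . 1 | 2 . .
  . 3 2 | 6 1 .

Step 1. [r5c2∈{5}] r5c2's peers cover all but 5, so r5c2=5.
Step 2. [r3c4∈{5}] r3c4 has the single candidate 5 ⇒ r3c4=5.
Step 3. [r5c6∈{4}] only 4 remains possible at r5c6 ⇒ r5c6=4.
Step 4. [r1c4∈{1}] only 1 remains possible at r1c4, so r1c4=1.
Step 5. [r3c1∈{2}] r3c1's peers cover all but 2, so r3c1=2.
Step 6. [r4c2∈{1}] r4c2 has the single candidate 1 ⇒ r4c2=1.
Step 7. [r6c6∈{5}] r6c6 has the single candidate 5. So r6c6=5.
Step 8. [r3c3∈{3}] r3c3 is down to just 3 ⇒ r3c3=3.
Step 9. [r2c5∈{2}] r2c5's peers cover all but 2. So r2c5=2.
Step 10. [r1c5∈{5}] r1c5 has the single candidate 5 ⇒ r1c5=5.
Step 11. [r5c5∈{3}] only 3 remains possible at r5c5, so r5c5=3.
Step 12. [r3c5∈{6}] r3c5's peers cover all but 6. So r3c5=6.
Step 13. [r2c2∈{6}] r2c2's peers cover all but 6, so r2c2=6.
Step 14. [r4c1∈{5}] r4c1's peers cover all but 5, so r4c1=5.
Step 15. [r6c1∈{4}] r6c1's peers cover all but 4, so r6c1=4.
Step 16. [r1c3∈{4}] r1c3's peers cover all but 4. So r1c3=4.

Answer: 3 2 4 1 5 6 / 1 6 5 4 2 3 / 2 4 3 5 6 1 / 5 1 6 3 4 2 / 6 5 1 2 3 4 / 4 3 2 6 1 5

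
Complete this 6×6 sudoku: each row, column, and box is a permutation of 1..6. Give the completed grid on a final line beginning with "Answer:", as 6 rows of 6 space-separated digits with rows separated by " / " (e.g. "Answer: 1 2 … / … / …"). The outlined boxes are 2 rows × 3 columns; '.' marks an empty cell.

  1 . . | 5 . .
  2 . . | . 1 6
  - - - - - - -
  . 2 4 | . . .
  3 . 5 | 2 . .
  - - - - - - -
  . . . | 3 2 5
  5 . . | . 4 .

Step 1. [r6c6∈{1}] r6c6 has the single candidate 1, so r6c6=1.
Step 2. [r2c3∈{3}] r2c3 has the single candidate 3. So r2c3=3.
Step 3. [r3c1∈{6}] only 6 remains possible at r3c1. So r3c1=6.
Step 4. [r1c3∈{6}] only 6 remains possible at r1c3 ⇒ r1c3=6.
Step 5. [r5c2∈{1,4,6}] row 5 places 6 nowhere but r5c2. So r5c2=6.
Step 6. [r1c5∈{3}] nothing but 3 survives at r1c5 ⇒ r1c5=3.
Step 7. [r1c2∈{4}] r1c2 has the single candidate 4, so r1c2=4.
Step 8. [r3c6∈{3}] r3c6 is down to just 3, so r3c6=3.
Step 9. [r5c3∈{1}] r5c3's peers cover all but 1. So r5c3=1.
Step 10. [r2c4∈{4}] nothing but 4 survives at r2c4 ⇒ r2c4=4.
Step 11. [r4c2∈{1}] r4c2 has the single candidate 1. So r4c2=1.
Step 12. [r1c6∈{2}] r1c6's peers cover all but 2, so r1c6=2.
Step 13. [r3c4∈{1}] r3c4 has the single candidate 1. So r3c4=1.
Step 14. [r6c3∈{2}] only 2 remains possible at r6c3 ⇒ r6c3=2.
Step 15. [r4c6∈{4}] r4c6 has the single candidate 4 ⇒ r4c6=4.
Step 16. [r4c5∈{6}] only 6 remains possible at r4c5. So r4c5=6.
Step 17. [r3c5∈{5}] r3c5's peers cover all but 5. So r3c5=5.
Step 18. [r5c1∈{4}] nothing but 4 survives at r5c1. So r5c1=4.
Step 19. [r6c4∈{6}] r6c4 has the single candidate 6. So r6c4=6.
Step 20. [r2c2∈{5}] r2c2's peers cover all but 5. So r2c2=5.
Step 21. [r6c2∈{3}] nothing but 3 survives at r6c2. So r6c2=3.

Answer: 1 4 6 5 3 2 / 2 5 3 4 1 6 / 6 2 4 1 5 3 / 3 1 5 2 6 4 / 4 6 1 3 2 5 / 5 3 2 6 4 1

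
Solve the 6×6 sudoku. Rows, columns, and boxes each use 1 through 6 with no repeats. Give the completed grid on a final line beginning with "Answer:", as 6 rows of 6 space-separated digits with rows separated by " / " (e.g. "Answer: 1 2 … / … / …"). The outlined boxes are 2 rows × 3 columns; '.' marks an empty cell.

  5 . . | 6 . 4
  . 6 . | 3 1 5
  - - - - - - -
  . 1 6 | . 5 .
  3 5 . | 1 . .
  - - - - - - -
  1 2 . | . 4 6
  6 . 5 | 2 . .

Step 1. [r4c3∈{2,4}] r4c3 is the only open cell in row 4 admitting 4. So r4c3=4.
Step 2. [r1c2∈{3}] nothing but 3 survives at r1c2 ⇒ r1c2=3.
Step 3. [r4c6∈{2}] nothing but 2 survives at r4c6, so r4c6=2.
Step 4. [r2c3∈{2}] nothing but 2 survives at r2c3, so r2c3=2.
Step 5. [r6c6∈{1,3}] 1 has one home in row 6: r6c6. So r6c6=1.
Step 6. [r3c4∈{4}] r3c4 has the single candidate 4, so r3c4=4.
Step 7. [r1c5∈{2}] only 2 remains possible at r1c5, so r1c5=2.
Step 8. [r6c2∈{4}] r6c2's peers cover all but 4 ⇒ r6c2=4.
Step 9. [r1c3∈{1}] r1c3 has the single candidate 1. So r1c3=1.
Step 10. [r5c4∈{5}] r5c4's peers cover all but 5 ⇒ r5c4=5.
Step 11. [r2c1∈{4}] nothing but 4 survives at r2c1 ⇒ r2c1=4.
Step 12. [r3c1∈{2}] r3c1 is down to just 2, so r3c1=2.
Step 13. [r6c5∈{3}] only 3 remains possible at r6c5, so r6c5=3.
Step 14. [r5c3∈{3}] r5c3 has the single candidate 3. So r5c3=3.
Step 15. [r3c6∈{3}] r3c6 has the single candidate 3 ⇒ r3c6=3.
Step 16. [r4c5∈{6}] r4c5's peers cover all but 6, so r4c5=6.

Answer: 5 3 1 6 2 4 / 4 6 2 3 1 5 / 2 1 6 4 5 3 / 3 5 4 1 6 2 / 1 2 3 5 4 6 / 6 4 5 2 3 1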